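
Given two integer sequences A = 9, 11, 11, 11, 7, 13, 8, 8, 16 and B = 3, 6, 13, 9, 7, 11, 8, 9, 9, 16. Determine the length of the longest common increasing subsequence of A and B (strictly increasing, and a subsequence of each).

3

A longest common strictly increasing subsequence is 9, 11, 16 (length 3); it appears in order in both A and B, and no longer such subsequence exists.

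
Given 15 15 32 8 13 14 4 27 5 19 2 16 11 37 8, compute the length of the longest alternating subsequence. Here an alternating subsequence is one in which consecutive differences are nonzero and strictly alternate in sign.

13

A longest alternating subsequence is 15, 32, 8, 13, 4, 27, 5, 19, 2, 16, 11, 37, 8 (positions 1,3,4,5,7,8,9,10,11,12,13,14,15); its 12 consecutive differences strictly alternate in sign, and length 13 is optimal.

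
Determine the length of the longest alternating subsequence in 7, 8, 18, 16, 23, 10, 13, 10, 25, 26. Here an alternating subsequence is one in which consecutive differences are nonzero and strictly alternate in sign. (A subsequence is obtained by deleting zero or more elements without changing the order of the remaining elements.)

A longest alternating subsequence is 7, 18, 16, 23, 10, 13, 10, 25 (positions 1,3,4,5,6,7,8,9); its 7 consecutive differences strictly alternate in sign, and length 8 is optimal.

8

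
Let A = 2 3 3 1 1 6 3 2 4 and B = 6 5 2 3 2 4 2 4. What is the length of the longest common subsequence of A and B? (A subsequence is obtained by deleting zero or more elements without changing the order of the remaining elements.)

4

A longest common subsequence is 2, 3, 2, 4 (length 4); the LCS DP confirms no longer common subsequence exists.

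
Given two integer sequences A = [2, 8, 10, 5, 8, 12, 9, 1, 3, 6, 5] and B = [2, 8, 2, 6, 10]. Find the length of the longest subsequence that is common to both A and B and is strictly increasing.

For each value that appears in both, track the longest common increasing run ending there.
The best achievable length is 3; one witness is 2, 8, 10 (A-positions 1,2,3, B-positions 1,2,5).

3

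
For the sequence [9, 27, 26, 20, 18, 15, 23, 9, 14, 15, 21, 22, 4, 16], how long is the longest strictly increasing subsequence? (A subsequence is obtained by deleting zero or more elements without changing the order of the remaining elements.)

Let dp[i] be the longest increasing subsequence ending at position i. Then dp = [1, 2, 2, 2, 2, 2, 3, 1, 2, 3, 4, 5, 1, 4].
The maximum is 5; one witness is 9, 14, 15, 21, 22 at positions 1,9,10,11,12.

5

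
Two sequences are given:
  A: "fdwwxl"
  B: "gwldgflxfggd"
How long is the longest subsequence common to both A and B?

A longest common subsequence is fd (length 2); the LCS DP confirms no longer common subsequence exists.

2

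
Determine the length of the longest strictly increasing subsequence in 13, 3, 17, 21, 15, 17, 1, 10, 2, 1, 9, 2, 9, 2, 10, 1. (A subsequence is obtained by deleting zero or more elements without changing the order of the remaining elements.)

4

Let dp[i] be the longest increasing subsequence ending at position i. Then dp = [1, 1, 2, 3, 2, 3, 1, 2, 2, 1, 3, 2, 3, 2, 4, 1].
The maximum is 4; one witness is 1, 2, 9, 10 at positions 7,9,11,15.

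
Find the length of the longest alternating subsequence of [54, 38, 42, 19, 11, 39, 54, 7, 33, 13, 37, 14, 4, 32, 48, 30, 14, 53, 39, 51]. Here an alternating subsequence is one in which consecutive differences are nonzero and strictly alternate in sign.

15

Track the best alternating length ending on an up-step vs a down-step at each position: up/down = 1/1, 1/2, 3/2, 1/4, 1/4, 5/4, 5/1, 1/6, 7/6, 7/8, 9/6, 9/10, 1/10, 11/10, 11/6, 11/12, 11/12, 13/6, 13/14, 15/14.
The maximum over both is 15; one such subsequence is 54, 38, 42, 19, 39, 7, 33, 13, 37, 14, 32, 30, 53, 39, 51.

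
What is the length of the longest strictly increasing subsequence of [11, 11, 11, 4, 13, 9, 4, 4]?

2

Scanning left to right, the best length ending at each element is: 11→1, 11→1, 11→1, 4→1, 13→2, 9→2, 4→1, 4→1.
So the longest increasing subsequence has length 2, e.g. 11, 13.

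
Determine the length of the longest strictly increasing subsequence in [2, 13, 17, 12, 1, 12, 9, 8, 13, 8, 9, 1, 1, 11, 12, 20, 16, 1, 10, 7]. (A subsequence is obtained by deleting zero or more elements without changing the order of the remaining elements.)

6

Let dp[i] be the longest increasing subsequence ending at position i. Then dp = [1, 2, 3, 2, 1, 2, 2, 2, 3, 2, 3, 1, 1, 4, 5, 6, 6, 1, 4, 2].
The maximum is 6; one witness is 2, 8, 9, 11, 12, 20 at positions 1,8,11,14,15,16.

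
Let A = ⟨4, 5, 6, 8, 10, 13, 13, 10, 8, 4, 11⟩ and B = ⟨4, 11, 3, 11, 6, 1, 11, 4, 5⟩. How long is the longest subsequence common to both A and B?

3

A longest common subsequence is 4, 6, 4 (length 3); the LCS DP confirms no longer common subsequence exists.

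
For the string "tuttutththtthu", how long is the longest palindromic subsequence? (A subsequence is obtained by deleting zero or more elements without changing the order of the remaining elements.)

Using dp[i][j] = 2 + dp[i+1][j−1] if the ends match, else max(dp[i+1][j], dp[i][j−1]):
dp[1][14] = 9. A witness is utththttu at positions 2,6,7,8,9,10,11,12,14.

9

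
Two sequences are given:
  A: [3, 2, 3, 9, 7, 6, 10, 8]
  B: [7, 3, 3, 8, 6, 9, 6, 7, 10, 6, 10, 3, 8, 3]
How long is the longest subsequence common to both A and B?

7

A longest common subsequence is 3, 3, 9, 7, 6, 10, 8 (length 7); the LCS DP confirms no longer common subsequence exists.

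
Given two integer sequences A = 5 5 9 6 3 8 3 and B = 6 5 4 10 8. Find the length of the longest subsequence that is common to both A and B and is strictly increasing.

2

A longest common strictly increasing subsequence is 6, 8 (length 2); it appears in order in both A and B, and no longer such subsequence exists.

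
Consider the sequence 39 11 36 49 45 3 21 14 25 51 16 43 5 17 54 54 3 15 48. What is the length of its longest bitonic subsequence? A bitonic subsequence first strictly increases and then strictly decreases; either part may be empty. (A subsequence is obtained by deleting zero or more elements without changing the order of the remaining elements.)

8

One longest bitonic subsequence is 11, 36, 49, 45, 25, 16, 5, 3 (positions 2,3,4,5,9,11,13,17): it rises to 49 then falls. Length 8 is optimal.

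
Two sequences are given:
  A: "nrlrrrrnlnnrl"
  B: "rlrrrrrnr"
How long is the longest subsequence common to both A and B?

8

Backtracking the LCS table gives one alignment: r (A2,B1) → l (A3,B2) → r (A4,B4) → r (A5,B5) → r (A6,B6) → r (A7,B7) → n (A11,B8) → r (A12,B9).
So the longest common subsequence has length 8.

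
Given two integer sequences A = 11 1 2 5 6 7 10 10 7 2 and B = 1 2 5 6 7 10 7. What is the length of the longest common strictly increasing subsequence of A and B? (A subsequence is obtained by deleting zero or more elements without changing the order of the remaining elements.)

A longest common strictly increasing subsequence is 1, 2, 5, 6, 7, 10 (length 6); it appears in order in both A and B, and no longer such subsequence exists.

6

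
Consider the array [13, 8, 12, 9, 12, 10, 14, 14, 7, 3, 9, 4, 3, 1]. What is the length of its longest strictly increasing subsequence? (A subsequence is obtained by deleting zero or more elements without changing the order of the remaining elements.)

Let dp[i] be the longest increasing subsequence ending at position i. Then dp = [1, 1, 2, 2, 3, 3, 4, 4, 1, 1, 2, 2, 1, 1].
The maximum is 4; one witness is 8, 9, 12, 14 at positions 2,4,5,7.

4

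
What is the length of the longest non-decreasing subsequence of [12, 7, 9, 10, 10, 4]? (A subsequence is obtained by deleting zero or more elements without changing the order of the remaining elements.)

Scanning left to right, the best length ending at each element is: 12→1, 7→1, 9→2, 10→3, 10→4, 4→1.
So the longest non-decreasing subsequence has length 4, e.g. 7, 9, 10, 10.

4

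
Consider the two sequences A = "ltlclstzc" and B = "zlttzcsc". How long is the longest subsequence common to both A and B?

5

Backtracking the LCS table gives one alignment: l (A1,B2) → t (A2,B4) → c (A4,B6) → s (A6,B7) → c (A9,B8).
So the longest common subsequence has length 5.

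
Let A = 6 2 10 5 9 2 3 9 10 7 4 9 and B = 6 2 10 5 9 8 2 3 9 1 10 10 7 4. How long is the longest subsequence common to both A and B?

A longest common subsequence is 6, 2, 10, 5, 9, 2, 3, 9, 10, 7, 4 (length 11); the LCS DP confirms no longer common subsequence exists.

11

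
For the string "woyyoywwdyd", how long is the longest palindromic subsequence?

One longest palindromic subsequence is woyyow (positions 1,2,3,4,5,8); it reads the same forward and backward, and the interval DP gives dp[1][11] = 6.

6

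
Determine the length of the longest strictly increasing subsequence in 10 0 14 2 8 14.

One longest increasing subsequence is 0, 2, 8, 14 (positions 2,4,5,6), of length 4; no longer one exists.

4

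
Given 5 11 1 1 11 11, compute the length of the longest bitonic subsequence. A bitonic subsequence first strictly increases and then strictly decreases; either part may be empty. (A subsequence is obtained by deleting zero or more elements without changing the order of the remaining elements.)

Let inc[i] be the LIS ending at i and dec[i] the longest strictly decreasing subsequence starting at i. inc = [1, 2, 1, 1, 2, 2], dec = [2, 2, 1, 1, 1, 1].
max_i inc[i]+dec[i]−1 = 3, with one witness 5, 11, 1.

3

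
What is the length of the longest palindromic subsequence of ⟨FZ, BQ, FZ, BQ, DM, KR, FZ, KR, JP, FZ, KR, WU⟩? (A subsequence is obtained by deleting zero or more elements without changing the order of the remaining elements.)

Using dp[i][j] = 2 + dp[i+1][j−1] if the ends match, else max(dp[i+1][j], dp[i][j−1]):
dp[1][12] = 5. A witness is KR FZ JP FZ KR at positions 6,7,9,10,11.

5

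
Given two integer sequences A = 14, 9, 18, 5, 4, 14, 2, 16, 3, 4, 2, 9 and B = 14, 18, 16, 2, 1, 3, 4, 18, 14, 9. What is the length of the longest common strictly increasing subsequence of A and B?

4

A longest common strictly increasing subsequence is 2, 3, 4, 9 (length 4); it appears in order in both A and B, and no longer such subsequence exists.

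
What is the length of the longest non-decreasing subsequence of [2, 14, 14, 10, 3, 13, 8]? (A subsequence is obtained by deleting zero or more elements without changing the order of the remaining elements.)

Scanning left to right, the best length ending at each element is: 2→1, 14→2, 14→3, 10→2, 3→2, 13→3, 8→3.
So the longest non-decreasing subsequence has length 3, e.g. 2, 14, 14.

3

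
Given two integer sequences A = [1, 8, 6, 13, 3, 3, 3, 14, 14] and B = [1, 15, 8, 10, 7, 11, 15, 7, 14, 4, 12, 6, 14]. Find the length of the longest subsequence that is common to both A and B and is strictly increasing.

A longest common strictly increasing subsequence is 1, 8, 14 (length 3); it appears in order in both A and B, and no longer such subsequence exists.

3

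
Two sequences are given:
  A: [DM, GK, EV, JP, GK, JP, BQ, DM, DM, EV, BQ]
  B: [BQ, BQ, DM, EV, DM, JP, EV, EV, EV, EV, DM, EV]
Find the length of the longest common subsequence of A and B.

5

Backtracking the LCS table gives one alignment: DM (A1,B3) → EV (A3,B4) → JP (A4,B6) → DM (A9,B11) → EV (A10,B12).
So the longest common subsequence has length 5.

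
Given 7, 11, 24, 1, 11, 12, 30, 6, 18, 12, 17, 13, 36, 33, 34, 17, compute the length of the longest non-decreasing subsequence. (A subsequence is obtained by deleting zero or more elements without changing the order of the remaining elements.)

8

Let dp[i] be the longest non-decreasing subsequence ending at position i. Then dp = [1, 2, 3, 1, 3, 4, 5, 2, 5, 5, 6, 6, 7, 7, 8, 7].
The maximum is 8; one witness is 7, 11, 11, 12, 12, 17, 33, 34 at positions 1,2,5,6,10,11,14,15.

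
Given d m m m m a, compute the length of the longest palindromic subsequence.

Using dp[i][j] = 2 + dp[i+1][j−1] if the ends match, else max(dp[i+1][j], dp[i][j−1]):
dp[1][6] = 4. A witness is mmmm at positions 2,3,4,5.

4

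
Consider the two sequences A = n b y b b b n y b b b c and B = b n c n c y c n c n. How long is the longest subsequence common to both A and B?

4

A longest common subsequence is nync (length 4); the LCS DP confirms no longer common subsequence exists.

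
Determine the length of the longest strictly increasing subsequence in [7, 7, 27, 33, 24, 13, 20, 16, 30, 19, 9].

Scanning left to right, the best length ending at each element is: 7→1, 7→1, 27→2, 33→3, 24→2, 13→2, 20→3, 16→3, 30→4, 19→4, 9→2.
So the longest increasing subsequence has length 4, e.g. 7, 13, 20, 30.

4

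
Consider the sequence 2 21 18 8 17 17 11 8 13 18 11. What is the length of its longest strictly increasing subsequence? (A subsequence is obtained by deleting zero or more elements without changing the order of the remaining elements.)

One longest increasing subsequence is 2, 8, 11, 13, 18 (positions 1,4,7,9,10), of length 5; no longer one exists.

5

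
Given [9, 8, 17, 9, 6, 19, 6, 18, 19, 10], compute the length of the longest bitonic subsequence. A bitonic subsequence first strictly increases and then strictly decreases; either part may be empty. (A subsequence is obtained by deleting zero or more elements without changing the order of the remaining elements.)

One longest bitonic subsequence is 9, 17, 19, 18, 10 (positions 1,3,6,8,10): it rises to 19 then falls. Length 5 is optimal.

5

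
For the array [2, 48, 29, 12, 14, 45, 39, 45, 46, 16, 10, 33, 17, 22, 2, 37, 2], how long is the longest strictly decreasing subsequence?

Let dp[i] be the longest decreasing subsequence ending at position i. Then dp = [1, 1, 2, 3, 3, 2, 3, 2, 2, 4, 5, 4, 5, 5, 6, 4, 6].
The maximum is 6; one witness is 48, 45, 39, 16, 10, 2 at positions 2,6,7,10,11,15.

6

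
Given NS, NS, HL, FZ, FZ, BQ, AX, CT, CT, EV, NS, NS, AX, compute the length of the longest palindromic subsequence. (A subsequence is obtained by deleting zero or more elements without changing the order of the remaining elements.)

One longest palindromic subsequence is NS NS CT CT NS NS (positions 1,2,8,9,11,12); it reads the same forward and backward, and the interval DP gives dp[1][13] = 6.

6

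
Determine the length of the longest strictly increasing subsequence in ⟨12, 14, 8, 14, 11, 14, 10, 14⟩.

Scanning left to right, the best length ending at each element is: 12→1, 14→2, 8→1, 14→2, 11→2, 14→3, 10→2, 14→3.
So the longest increasing subsequence has length 3, e.g. 8, 11, 14.

3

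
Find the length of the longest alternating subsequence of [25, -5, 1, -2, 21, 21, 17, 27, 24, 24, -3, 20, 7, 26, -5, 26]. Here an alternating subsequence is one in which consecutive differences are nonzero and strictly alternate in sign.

Track the best alternating length ending on an up-step vs a down-step at each position: up/down = 1/1, 1/2, 3/2, 3/4, 5/2, 5/2, 5/6, 7/1, 7/8, 7/8, 3/8, 9/8, 9/10, 11/8, 1/12, 13/8.
The maximum over both is 13; one such subsequence is 25, -5, 1, -2, 21, 17, 27, -3, 20, 7, 26, -5, 26.

13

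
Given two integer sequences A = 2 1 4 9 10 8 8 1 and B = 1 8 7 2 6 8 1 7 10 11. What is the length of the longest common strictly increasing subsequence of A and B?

2

A longest common strictly increasing subsequence is 1, 8 (length 2); it appears in order in both A and B, and no longer such subsequence exists.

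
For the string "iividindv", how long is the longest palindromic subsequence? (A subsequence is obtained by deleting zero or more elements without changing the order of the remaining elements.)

Using dp[i][j] = 2 + dp[i+1][j−1] if the ends match, else max(dp[i+1][j], dp[i][j−1]):
dp[1][9] = 5. A witness is vdndv at positions 3,5,7,8,9.

5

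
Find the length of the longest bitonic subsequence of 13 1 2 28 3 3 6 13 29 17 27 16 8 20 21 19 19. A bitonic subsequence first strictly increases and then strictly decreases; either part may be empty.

One longest bitonic subsequence is 1, 2, 3, 6, 13, 29, 27, 21, 19 (positions 2,3,5,7,8,9,11,15,17): it rises to 29 then falls. Length 9 is optimal.

9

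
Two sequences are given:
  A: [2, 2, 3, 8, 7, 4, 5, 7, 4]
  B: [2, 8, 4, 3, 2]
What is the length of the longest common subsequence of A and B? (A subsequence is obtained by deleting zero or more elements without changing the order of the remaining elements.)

Backtracking the LCS table gives one alignment: 2 (A2,B1) → 8 (A4,B2) → 4 (A6,B3).
So the longest common subsequence has length 3.

3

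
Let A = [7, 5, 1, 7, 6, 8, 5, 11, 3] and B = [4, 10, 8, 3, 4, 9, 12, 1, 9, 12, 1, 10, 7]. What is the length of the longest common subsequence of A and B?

2

A longest common subsequence is 1, 7 (length 2); the LCS DP confirms no longer common subsequence exists.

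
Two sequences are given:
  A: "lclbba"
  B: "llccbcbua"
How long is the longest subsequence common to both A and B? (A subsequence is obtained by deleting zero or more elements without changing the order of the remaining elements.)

Backtracking the LCS table gives one alignment: l (A1,B2) → c (A2,B4) → b (A4,B5) → b (A5,B7) → a (A6,B9).
So the longest common subsequence has length 5.

5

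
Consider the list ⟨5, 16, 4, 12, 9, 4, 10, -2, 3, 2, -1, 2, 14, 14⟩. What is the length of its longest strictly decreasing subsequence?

Let dp[i] be the longest decreasing subsequence ending at position i. Then dp = [1, 1, 2, 2, 3, 4, 3, 5, 5, 6, 7, 6, 2, 2].
The maximum is 7; one witness is 16, 12, 9, 4, 3, 2, -1 at positions 2,4,5,6,9,10,11.

7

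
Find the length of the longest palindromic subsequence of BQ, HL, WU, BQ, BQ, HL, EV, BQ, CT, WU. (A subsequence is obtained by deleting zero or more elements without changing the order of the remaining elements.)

One longest palindromic subsequence is BQ HL BQ BQ HL BQ (positions 1,2,4,5,6,8); it reads the same forward and backward, and the interval DP gives dp[1][10] = 6.

6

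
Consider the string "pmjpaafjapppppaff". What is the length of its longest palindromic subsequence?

One longest palindromic subsequence is fapppppaf (positions 7,9,10,11,12,13,14,15,17); it reads the same forward and backward, and the interval DP gives dp[1][17] = 9.

9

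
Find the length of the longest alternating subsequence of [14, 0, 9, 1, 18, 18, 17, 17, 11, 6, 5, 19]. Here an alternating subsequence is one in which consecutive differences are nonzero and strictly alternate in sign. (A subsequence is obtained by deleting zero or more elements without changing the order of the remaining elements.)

7

A longest alternating subsequence is 14, 0, 9, 1, 18, 17, 19 (positions 1,2,3,4,5,7,12); its 6 consecutive differences strictly alternate in sign, and length 7 is optimal.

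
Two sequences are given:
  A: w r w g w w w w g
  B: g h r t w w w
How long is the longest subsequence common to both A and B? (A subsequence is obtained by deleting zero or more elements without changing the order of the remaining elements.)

4

Backtracking the LCS table gives one alignment: r (A2,B3) → w (A6,B5) → w (A7,B6) → w (A8,B7).
So the longest common subsequence has length 4.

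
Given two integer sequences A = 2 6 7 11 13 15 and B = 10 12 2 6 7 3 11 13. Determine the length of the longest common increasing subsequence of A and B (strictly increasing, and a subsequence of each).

5

A longest common strictly increasing subsequence is 2, 6, 7, 11, 13 (length 5); it appears in order in both A and B, and no longer such subsequence exists.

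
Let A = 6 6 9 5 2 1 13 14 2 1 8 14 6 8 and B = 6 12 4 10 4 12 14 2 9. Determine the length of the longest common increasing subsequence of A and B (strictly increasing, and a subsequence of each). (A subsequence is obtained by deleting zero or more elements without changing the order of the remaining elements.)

For each value that appears in both, track the longest common increasing run ending there.
The best achievable length is 2; one witness is 6, 14 (A-positions 1,8, B-positions 1,7).

2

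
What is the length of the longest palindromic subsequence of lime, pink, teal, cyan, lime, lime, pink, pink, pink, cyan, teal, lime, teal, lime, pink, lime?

11

Using dp[i][j] = 2 + dp[i+1][j−1] if the ends match, else max(dp[i+1][j], dp[i][j−1]):
dp[1][16] = 11. A witness is lime pink lime lime pink pink pink lime lime pink lime at positions 1,2,5,6,7,8,9,12,14,15,16.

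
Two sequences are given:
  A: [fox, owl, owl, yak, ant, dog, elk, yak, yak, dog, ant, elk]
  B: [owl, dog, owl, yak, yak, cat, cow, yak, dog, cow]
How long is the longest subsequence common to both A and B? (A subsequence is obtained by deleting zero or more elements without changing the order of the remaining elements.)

A longest common subsequence is owl, owl, yak, yak, yak, dog (length 6); the LCS DP confirms no longer common subsequence exists.

6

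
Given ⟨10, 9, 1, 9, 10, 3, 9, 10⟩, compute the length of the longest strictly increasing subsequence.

Let dp[i] be the longest increasing subsequence ending at position i. Then dp = [1, 1, 1, 2, 3, 2, 3, 4].
The maximum is 4; one witness is 1, 3, 9, 10 at positions 3,6,7,8.

4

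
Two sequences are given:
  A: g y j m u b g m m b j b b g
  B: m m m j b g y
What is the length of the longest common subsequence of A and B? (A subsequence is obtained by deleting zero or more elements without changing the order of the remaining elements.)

6

A longest common subsequence is mmmjbg (length 6); the LCS DP confirms no longer common subsequence exists.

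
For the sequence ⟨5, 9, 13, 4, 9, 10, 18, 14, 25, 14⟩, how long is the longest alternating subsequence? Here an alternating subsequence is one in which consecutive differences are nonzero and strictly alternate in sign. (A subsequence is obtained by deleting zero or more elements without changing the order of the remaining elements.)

7

A longest alternating subsequence is 5, 9, 4, 18, 14, 25, 14 (positions 1,2,4,7,8,9,10); its 6 consecutive differences strictly alternate in sign, and length 7 is optimal.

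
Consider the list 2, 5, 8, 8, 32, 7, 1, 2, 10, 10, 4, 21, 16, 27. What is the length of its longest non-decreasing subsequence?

8

Scanning left to right, the best length ending at each element is: 2→1, 5→2, 8→3, 8→4, 32→5, 7→3, 1→1, 2→2, 10→5, 10→6, 4→3, 21→7, 16→7, 27→8.
So the longest non-decreasing subsequence has length 8, e.g. 2, 5, 8, 8, 10, 10, 21, 27.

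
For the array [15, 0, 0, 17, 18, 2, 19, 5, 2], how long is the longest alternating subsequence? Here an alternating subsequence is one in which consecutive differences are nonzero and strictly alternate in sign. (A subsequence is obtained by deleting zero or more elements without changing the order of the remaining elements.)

6

Track the best alternating length ending on an up-step vs a down-step at each position: up/down = 1/1, 1/2, 1/2, 3/1, 3/1, 3/4, 5/1, 5/6, 3/6.
The maximum over both is 6; one such subsequence is 15, 0, 17, 2, 19, 5.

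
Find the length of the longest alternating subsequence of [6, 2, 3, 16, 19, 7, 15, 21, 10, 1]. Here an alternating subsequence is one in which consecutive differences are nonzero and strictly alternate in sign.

6

Track the best alternating length ending on an up-step vs a down-step at each position: up/down = 1/1, 1/2, 3/2, 3/1, 3/1, 3/4, 5/4, 5/1, 5/6, 1/6.
The maximum over both is 6; one such subsequence is 6, 2, 16, 7, 15, 10.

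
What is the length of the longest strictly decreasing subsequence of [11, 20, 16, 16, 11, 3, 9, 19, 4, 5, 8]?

5

One longest decreasing subsequence is 20, 16, 11, 9, 4 (positions 2,3,5,7,9), of length 5; no longer one exists.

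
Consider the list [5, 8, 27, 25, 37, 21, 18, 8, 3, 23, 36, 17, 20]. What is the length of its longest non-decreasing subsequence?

Let dp[i] be the longest non-decreasing subsequence ending at position i. Then dp = [1, 2, 3, 3, 4, 3, 3, 3, 1, 4, 5, 4, 5].
The maximum is 5; one witness is 5, 8, 21, 23, 36 at positions 1,2,6,10,11.

5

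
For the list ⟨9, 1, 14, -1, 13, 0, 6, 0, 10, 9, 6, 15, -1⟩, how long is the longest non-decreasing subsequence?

5

Let dp[i] be the longest non-decreasing subsequence ending at position i. Then dp = [1, 1, 2, 1, 2, 2, 3, 3, 4, 4, 4, 5, 2].
The maximum is 5; one witness is -1, 0, 6, 10, 15 at positions 4,6,7,9,12.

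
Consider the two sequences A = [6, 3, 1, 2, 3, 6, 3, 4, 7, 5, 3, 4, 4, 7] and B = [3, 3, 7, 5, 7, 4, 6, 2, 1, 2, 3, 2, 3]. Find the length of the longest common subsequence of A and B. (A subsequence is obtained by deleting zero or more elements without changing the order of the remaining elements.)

5

Backtracking the LCS table gives one alignment: 6 (A1,B7) → 1 (A3,B9) → 2 (A4,B10) → 3 (A5,B11) → 3 (A11,B13).
So the longest common subsequence has length 5.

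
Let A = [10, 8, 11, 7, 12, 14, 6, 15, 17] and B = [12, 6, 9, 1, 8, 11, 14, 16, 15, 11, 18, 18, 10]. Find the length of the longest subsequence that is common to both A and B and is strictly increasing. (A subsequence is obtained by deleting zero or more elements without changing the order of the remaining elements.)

4

A longest common strictly increasing subsequence is 8, 11, 14, 15 (length 4); it appears in order in both A and B, and no longer such subsequence exists.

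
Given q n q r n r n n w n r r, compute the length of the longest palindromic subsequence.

Using dp[i][j] = 2 + dp[i+1][j−1] if the ends match, else max(dp[i+1][j], dp[i][j−1]):
dp[1][12] = 7. A witness is rrnwnrr at positions 4,6,7,9,10,11,12.

7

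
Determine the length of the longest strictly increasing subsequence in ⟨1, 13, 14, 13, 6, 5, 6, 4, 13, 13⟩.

4

Scanning left to right, the best length ending at each element is: 1→1, 13→2, 14→3, 13→2, 6→2, 5→2, 6→3, 4→2, 13→4, 13→4.
So the longest increasing subsequence has length 4, e.g. 1, 5, 6, 13.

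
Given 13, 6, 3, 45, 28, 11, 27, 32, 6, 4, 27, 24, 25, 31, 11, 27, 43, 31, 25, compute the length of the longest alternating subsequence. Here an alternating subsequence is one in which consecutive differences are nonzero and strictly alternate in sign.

Track the best alternating length ending on an up-step vs a down-step at each position: up/down = 1/1, 1/2, 1/2, 3/1, 3/4, 3/4, 5/4, 5/4, 3/6, 3/6, 7/6, 7/8, 9/8, 9/6, 7/10, 11/10, 11/4, 11/12, 11/12.
The maximum over both is 12; one such subsequence is 13, 6, 45, 11, 27, 6, 27, 24, 25, 11, 43, 31.

12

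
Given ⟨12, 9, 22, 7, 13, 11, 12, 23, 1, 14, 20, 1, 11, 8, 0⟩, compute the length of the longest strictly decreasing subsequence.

Let dp[i] be the longest decreasing subsequence ending at position i. Then dp = [1, 2, 1, 3, 2, 3, 3, 1, 4, 2, 2, 4, 4, 5, 6].
The maximum is 6; one witness is 22, 13, 12, 11, 8, 0 at positions 3,5,7,13,14,15.

6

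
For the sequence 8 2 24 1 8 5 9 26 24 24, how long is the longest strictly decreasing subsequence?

Scanning left to right, the best length ending at each element is: 8→1, 2→2, 24→1, 1→3, 8→2, 5→3, 9→2, 26→1, 24→2, 24→2.
So the longest decreasing subsequence has length 3, e.g. 8, 2, 1.

3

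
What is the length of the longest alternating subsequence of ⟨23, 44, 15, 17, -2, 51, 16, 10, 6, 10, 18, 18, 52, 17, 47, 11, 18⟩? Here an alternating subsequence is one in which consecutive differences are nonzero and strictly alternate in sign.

Track the best alternating length ending on an up-step vs a down-step at each position: up/down = 1/1, 2/1, 1/3, 4/3, 1/5, 6/1, 6/7, 6/7, 6/7, 8/7, 8/7, 8/7, 8/1, 8/9, 10/9, 8/11, 12/11.
The maximum over both is 12; one such subsequence is 23, 44, 15, 17, -2, 51, 16, 18, 17, 47, 11, 18.

12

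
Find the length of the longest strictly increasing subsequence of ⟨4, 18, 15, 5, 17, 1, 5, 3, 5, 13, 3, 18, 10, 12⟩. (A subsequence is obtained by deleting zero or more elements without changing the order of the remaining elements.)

5

Let dp[i] be the longest increasing subsequence ending at position i. Then dp = [1, 2, 2, 2, 3, 1, 2, 2, 3, 4, 2, 5, 4, 5].
The maximum is 5; one witness is 1, 3, 5, 13, 18 at positions 6,8,9,10,12.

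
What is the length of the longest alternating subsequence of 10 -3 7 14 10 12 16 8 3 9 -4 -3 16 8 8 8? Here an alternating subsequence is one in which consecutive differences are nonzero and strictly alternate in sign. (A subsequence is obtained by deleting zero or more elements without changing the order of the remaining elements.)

10

A longest alternating subsequence is 10, -3, 14, 10, 12, 8, 9, -4, 16, 8 (positions 1,2,4,5,6,8,10,11,13,14); its 9 consecutive differences strictly alternate in sign, and length 10 is optimal.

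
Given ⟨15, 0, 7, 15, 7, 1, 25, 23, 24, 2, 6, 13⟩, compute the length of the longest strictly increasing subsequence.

One longest increasing subsequence is 0, 7, 15, 23, 24 (positions 2,3,4,8,9), of length 5; no longer one exists.

5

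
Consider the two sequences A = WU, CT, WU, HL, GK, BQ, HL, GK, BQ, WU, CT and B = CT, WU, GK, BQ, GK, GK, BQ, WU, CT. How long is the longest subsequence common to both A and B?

8

Backtracking the LCS table gives one alignment: CT (A2,B1) → WU (A3,B2) → GK (A5,B3) → BQ (A6,B4) → GK (A8,B6) → BQ (A9,B7) → WU (A10,B8) → CT (A11,B9).
So the longest common subsequence has length 8.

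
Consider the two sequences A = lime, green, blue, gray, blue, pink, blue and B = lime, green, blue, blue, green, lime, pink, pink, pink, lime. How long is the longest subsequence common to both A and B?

A longest common subsequence is lime, green, blue, blue, pink (length 5); the LCS DP confirms no longer common subsequence exists.

5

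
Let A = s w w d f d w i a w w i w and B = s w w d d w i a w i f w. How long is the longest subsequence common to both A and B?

11

Backtracking the LCS table gives one alignment: s (A1,B1) → w (A2,B2) → w (A3,B3) → d (A4,B4) → d (A6,B5) → w (A7,B6) → i (A8,B7) → a (A9,B8) → w (A11,B9) → i (A12,B10) → w (A13,B12).
So the longest common subsequence has length 11.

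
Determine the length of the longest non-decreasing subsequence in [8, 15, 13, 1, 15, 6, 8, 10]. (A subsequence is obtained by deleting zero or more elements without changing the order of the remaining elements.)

Let dp[i] be the longest non-decreasing subsequence ending at position i. Then dp = [1, 2, 2, 1, 3, 2, 3, 4].
The maximum is 4; one witness is 1, 6, 8, 10 at positions 4,6,7,8.

4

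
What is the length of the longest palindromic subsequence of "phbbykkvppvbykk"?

8

Using dp[i][j] = 2 + dp[i+1][j−1] if the ends match, else max(dp[i+1][j], dp[i][j−1]):
dp[1][15] = 8. A witness is kkvppvkk at positions 6,7,8,9,10,11,14,15.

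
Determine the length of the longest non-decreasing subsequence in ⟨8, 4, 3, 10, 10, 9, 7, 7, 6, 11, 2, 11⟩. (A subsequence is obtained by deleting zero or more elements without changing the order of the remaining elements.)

5

Scanning left to right, the best length ending at each element is: 8→1, 4→1, 3→1, 10→2, 10→3, 9→2, 7→2, 7→3, 6→2, 11→4, 2→1, 11→5.
So the longest non-decreasing subsequence has length 5, e.g. 8, 10, 10, 11, 11.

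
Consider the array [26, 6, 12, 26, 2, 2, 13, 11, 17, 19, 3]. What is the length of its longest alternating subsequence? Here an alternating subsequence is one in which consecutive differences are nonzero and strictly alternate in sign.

8

Track the best alternating length ending on an up-step vs a down-step at each position: up/down = 1/1, 1/2, 3/2, 3/1, 1/4, 1/4, 5/4, 5/6, 7/4, 7/4, 5/8.
The maximum over both is 8; one such subsequence is 26, 6, 12, 2, 13, 11, 17, 3.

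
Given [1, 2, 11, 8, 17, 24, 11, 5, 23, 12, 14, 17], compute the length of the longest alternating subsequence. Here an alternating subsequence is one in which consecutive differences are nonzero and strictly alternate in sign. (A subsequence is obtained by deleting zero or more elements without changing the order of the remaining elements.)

A longest alternating subsequence is 1, 11, 8, 17, 11, 23, 12, 14 (positions 1,3,4,5,7,9,10,11); its 7 consecutive differences strictly alternate in sign, and length 8 is optimal.

8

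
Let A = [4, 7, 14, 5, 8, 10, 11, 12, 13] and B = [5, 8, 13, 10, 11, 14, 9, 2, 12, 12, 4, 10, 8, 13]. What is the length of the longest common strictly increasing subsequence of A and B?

6

For each value that appears in both, track the longest common increasing run ending there.
The best achievable length is 6; one witness is 5, 8, 10, 11, 12, 13 (A-positions 4,5,6,7,8,9, B-positions 1,2,4,5,9,14).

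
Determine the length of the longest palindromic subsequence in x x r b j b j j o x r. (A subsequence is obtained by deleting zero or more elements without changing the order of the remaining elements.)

Using dp[i][j] = 2 + dp[i+1][j−1] if the ends match, else max(dp[i+1][j], dp[i][j−1]):
dp[1][11] = 5. A witness is rjjjr at positions 3,5,7,8,11.

5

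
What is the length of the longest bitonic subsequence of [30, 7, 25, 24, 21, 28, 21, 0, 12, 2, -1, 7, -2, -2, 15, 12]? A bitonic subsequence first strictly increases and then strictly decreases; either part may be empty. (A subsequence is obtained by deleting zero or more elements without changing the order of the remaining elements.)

8

Let inc[i] be the LIS ending at i and dec[i] the longest strictly decreasing subsequence starting at i. inc = [1, 1, 2, 2, 2, 3, 2, 1, 2, 2, 1, 3, 1, 1, 4, 4], dec = [8, 4, 7, 6, 5, 6, 5, 3, 4, 3, 2, 2, 1, 1, 2, 1].
max_i inc[i]+dec[i]−1 = 8, with one witness 30, 25, 24, 21, 12, 2, -1, -2.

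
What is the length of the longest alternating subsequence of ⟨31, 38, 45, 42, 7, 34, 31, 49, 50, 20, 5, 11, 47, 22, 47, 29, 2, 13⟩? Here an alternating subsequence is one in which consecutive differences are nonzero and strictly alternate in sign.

Track the best alternating length ending on an up-step vs a down-step at each position: up/down = 1/1, 2/1, 2/1, 2/3, 1/3, 4/3, 4/5, 6/1, 6/1, 4/7, 1/7, 8/7, 8/7, 8/9, 10/7, 10/11, 1/11, 12/11.
The maximum over both is 12; one such subsequence is 31, 38, 7, 34, 31, 49, 20, 47, 22, 47, 2, 13.

12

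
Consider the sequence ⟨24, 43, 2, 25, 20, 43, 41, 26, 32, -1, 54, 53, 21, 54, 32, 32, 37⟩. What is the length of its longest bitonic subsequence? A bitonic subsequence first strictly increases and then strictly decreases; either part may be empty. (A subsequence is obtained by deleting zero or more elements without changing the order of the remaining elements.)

Let inc[i] be the LIS ending at i and dec[i] the longest strictly decreasing subsequence starting at i. inc = [1, 2, 1, 2, 2, 3, 3, 3, 4, 1, 5, 5, 3, 6, 4, 4, 5], dec = [3, 4, 2, 3, 2, 4, 3, 2, 2, 1, 3, 2, 1, 2, 1, 1, 1].
max_i inc[i]+dec[i]−1 = 7, with one witness 24, 25, 26, 32, 54, 53, 37.

7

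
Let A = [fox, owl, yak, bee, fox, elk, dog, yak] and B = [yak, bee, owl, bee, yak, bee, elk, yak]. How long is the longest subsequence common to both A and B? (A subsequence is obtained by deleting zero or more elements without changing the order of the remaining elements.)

5

Backtracking the LCS table gives one alignment: owl (A2,B3) → yak (A3,B5) → bee (A4,B6) → elk (A6,B7) → yak (A8,B8).
So the longest common subsequence has length 5.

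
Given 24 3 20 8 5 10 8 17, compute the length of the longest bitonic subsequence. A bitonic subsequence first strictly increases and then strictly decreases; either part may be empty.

One longest bitonic subsequence is 24, 20, 10, 8 (positions 1,3,6,7): it rises to 24 then falls. Length 4 is optimal.

4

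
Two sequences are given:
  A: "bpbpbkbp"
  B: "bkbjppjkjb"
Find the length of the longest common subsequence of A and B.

A longest common subsequence is bppkb (length 5); the LCS DP confirms no longer common subsequence exists.

5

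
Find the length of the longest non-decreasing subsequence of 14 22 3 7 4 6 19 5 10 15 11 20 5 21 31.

8

Let dp[i] be the longest non-decreasing subsequence ending at position i. Then dp = [1, 2, 1, 2, 2, 3, 4, 3, 4, 5, 5, 6, 4, 7, 8].
The maximum is 8; one witness is 3, 4, 6, 10, 15, 20, 21, 31 at positions 3,5,6,9,10,12,14,15.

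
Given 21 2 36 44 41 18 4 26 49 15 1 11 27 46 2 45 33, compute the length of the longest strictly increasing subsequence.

Let dp[i] be the longest increasing subsequence ending at position i. Then dp = [1, 1, 2, 3, 3, 2, 2, 3, 4, 3, 1, 3, 4, 5, 2, 5, 5].
The maximum is 5; one witness is 2, 18, 26, 27, 46 at positions 2,6,8,13,14.

5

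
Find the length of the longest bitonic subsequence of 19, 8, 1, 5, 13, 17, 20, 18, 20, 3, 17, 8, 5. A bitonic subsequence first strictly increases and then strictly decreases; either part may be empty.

One longest bitonic subsequence is 1, 5, 13, 17, 20, 18, 17, 8, 5 (positions 3,4,5,6,7,8,11,12,13): it rises to 20 then falls. Length 9 is optimal.

9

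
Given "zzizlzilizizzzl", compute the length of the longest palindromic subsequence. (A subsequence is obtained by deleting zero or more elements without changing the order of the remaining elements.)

Using dp[i][j] = 2 + dp[i+1][j−1] if the ends match, else max(dp[i+1][j], dp[i][j−1]):
dp[1][15] = 11. A witness is zzzzilizzzz at positions 1,2,4,6,7,8,9,10,12,13,14.

11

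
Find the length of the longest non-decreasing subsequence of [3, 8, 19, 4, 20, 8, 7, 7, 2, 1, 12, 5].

5

One longest non-decreasing subsequence is 3, 4, 7, 7, 12 (positions 1,4,7,8,11), of length 5; no longer one exists.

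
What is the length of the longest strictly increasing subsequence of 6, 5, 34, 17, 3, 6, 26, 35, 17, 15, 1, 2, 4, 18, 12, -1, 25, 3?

Scanning left to right, the best length ending at each element is: 6→1, 5→1, 34→2, 17→2, 3→1, 6→2, 26→3, 35→4, 17→3, 15→3, 1→1, 2→2, 4→3, 18→4, 12→4, -1→1, 25→5, 3→3.
So the longest increasing subsequence has length 5, e.g. 5, 6, 17, 18, 25.

5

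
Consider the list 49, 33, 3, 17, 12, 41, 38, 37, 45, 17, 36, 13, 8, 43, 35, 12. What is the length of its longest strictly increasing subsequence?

One longest increasing subsequence is 3, 12, 17, 36, 43 (positions 3,5,10,11,14), of length 5; no longer one exists.

5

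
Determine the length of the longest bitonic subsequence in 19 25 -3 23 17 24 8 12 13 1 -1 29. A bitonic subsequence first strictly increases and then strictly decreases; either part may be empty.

7

Let inc[i] be the LIS ending at i and dec[i] the longest strictly decreasing subsequence starting at i. inc = [1, 2, 1, 2, 2, 3, 2, 3, 4, 2, 2, 5], dec = [5, 6, 1, 5, 4, 4, 3, 3, 3, 2, 1, 1].
max_i inc[i]+dec[i]−1 = 7, with one witness 19, 25, 23, 17, 13, 1, -1.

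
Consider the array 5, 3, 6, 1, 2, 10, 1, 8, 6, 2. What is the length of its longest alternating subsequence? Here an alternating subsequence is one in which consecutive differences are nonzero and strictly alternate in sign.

8

Track the best alternating length ending on an up-step vs a down-step at each position: up/down = 1/1, 1/2, 3/1, 1/4, 5/4, 5/1, 1/6, 7/6, 7/8, 7/8.
The maximum over both is 8; one such subsequence is 5, 3, 6, 1, 2, 1, 8, 6.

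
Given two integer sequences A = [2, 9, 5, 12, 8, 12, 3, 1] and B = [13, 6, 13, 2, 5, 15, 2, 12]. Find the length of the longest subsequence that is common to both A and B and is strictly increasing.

3

A longest common strictly increasing subsequence is 2, 5, 12 (length 3); it appears in order in both A and B, and no longer such subsequence exists.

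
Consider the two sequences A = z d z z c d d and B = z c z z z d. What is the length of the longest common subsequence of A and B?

4

Backtracking the LCS table gives one alignment: z (A1,B3) → z (A3,B4) → z (A4,B5) → d (A7,B6).
So the longest common subsequence has length 4.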